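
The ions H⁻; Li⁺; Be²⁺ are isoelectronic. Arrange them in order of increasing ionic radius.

Be²⁺, Li⁺, H⁻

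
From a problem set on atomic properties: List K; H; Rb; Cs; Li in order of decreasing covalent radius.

Cs > Rb > K > Li > H

H is in period 1, group 1; Li is in period 2, group 1; K is in period 4, group 1; Rb is in period 5, group 1; Cs is in period 6, group 1.
Radius decreases left→right (rising Z_eff, same n) and increases top→bottom (higher n).
All are in group 1, so atomic radius increases down the group.
So from largest to smallest: Cs > Rb > K > Li > H.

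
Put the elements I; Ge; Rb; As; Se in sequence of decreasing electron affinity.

Ge is in period 4, group 14; As is in period 4, group 15; Se is in period 4, group 16; Rb is in period 5, group 1; I is in period 5, group 17.
Electron affinity generally becomes more exothermic across a period toward the halogens and less exothermic down a group.
Neither a single period nor a single group — weigh both effects.
As > Rb: both effects reinforce here, so As is clearly the higher of the two.
Ge > As: this pair runs against the simple trend — see the exception note.
Se > Ge: both are in period 4; the period trend gives Se the larger value.
I > Se: period and group pull opposite ways; the across-period shift dominates (295 vs 195 kJ/mol).
Note the exception: Ge has a higher electron affinity than As, contrary to the simple trend — adding an electron to As's half-filled 4p³ is unfavourable, so Ge (4p²) has the more exothermic EA.
Tabulated electron affinity (kJ/mol): Ge 119, As 78, Se 195, Rb 47, I 295.
So from highest to lowest: I > Se > Ge > As > Rb.

I, Se, Ge, As, Rb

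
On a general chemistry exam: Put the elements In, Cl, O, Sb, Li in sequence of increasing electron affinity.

In, Li, Sb, O, Cl

Li is in period 2, group 1; O is in period 2, group 16; Cl is in period 3, group 17; In is in period 5, group 13; Sb is in period 5, group 15.
Adding an electron releases more energy for atoms nearer the top right (short of the noble gases).
These span different periods and groups, so the two trends combine.
Li > In: the two effects oppose for this pair; the down-group effect wins (60 vs 29 kJ/mol).
Sb > Li: period and group pull opposite ways; the across-period shift dominates (103 vs 60 kJ/mol).
O > Sb: both effects reinforce here, so O is clearly the higher of the two.
Cl > O: the two effects oppose for this pair; the across-period effect wins (349 vs 141 kJ/mol).
For reference (kJ/mol): Li 60, O 141, Cl 349, In 29, Sb 103.
So from lowest to highest: In < Li < Sb < O < Cl.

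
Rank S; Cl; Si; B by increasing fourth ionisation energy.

Consider each +3 ion: S³⁺ still has 3 valence electrons; Cl³⁺ still has 4 valence electrons; Si³⁺ still has 1 valence electron; B³⁺ is the bare [He] core.
Core electrons are held far more tightly than valence electrons, so B tops the IE_4 order.
Valence configurations: S³⁺ [Ne]3s²3p¹, Cl³⁺ [Ne]3s²3p², Si³⁺ [Ne]3s¹.
The numbers (kJ/mol): S 4556, Cl 5159, Si 4356, B 25026.
Overall IE_4 order: Si < S < Cl < B.

Si, S, Cl, B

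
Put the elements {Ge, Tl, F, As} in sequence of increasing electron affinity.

Adding an electron releases more energy for atoms nearer the top right (short of the noble gases).
Neither a single period nor a single group — weigh both effects.
As > Tl: relative to Tl, both the across-period and down-group shifts push As's electron affinity up.
Ge > As: this pair runs against the simple trend — see the exception note.
F > Ge: both effects reinforce here, so F is clearly the higher of the two.
Note the exception: Ge has a higher electron affinity than As, contrary to the simple trend — adding an electron to As's half-filled 4p³ is unfavourable, so Ge (4p²) has the more exothermic EA.
For reference (kJ/mol): F 328, Ge 119, As 78, Tl 19.
So from lowest to highest: Tl < As < Ge < F.

Tl < As < Ge < F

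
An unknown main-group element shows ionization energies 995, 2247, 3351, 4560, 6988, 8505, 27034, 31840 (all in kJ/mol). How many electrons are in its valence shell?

6

Look for the largest jump between consecutive ionization energies: IE7/IE6 ≈ 3.2, far larger than any earlier ratio.
That jump marks the point where a core electron is being removed. So the atom has 6 valence electrons.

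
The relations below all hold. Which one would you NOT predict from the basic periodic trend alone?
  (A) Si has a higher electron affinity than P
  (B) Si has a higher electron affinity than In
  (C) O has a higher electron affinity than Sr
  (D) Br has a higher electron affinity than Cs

(A)

The general trend: electron affinity increases across a period and decreases down a group.
(A) Si (period 3, group 14) vs P (period 3, group 15): the stated order contradicts the simple trend.
(B) Si (period 3, group 14) vs In (period 5, group 13): the stated order agrees with the simple trend.
(C) O (period 2, group 16) vs Sr (period 5, group 2): the stated order agrees with the simple trend.
(D) Br (period 4, group 17) vs Cs (period 6, group 1): the stated order agrees with the simple trend.
The exception is (A): adding an electron to P's half-filled 3p³ is unfavourable, so Si (3p²) has the more exothermic EA.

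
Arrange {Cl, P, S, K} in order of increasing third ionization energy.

P < S < Cl < K

Consider each +2 ion: Cl²⁺ still has 5 valence electrons; P²⁺ still has 3 valence electrons; S²⁺ still has 4 valence electrons; K²⁺ is already 1 electron into the core.
Pulling an electron out of a noble-gas core costs far more than removing a remaining valence electron, so K sits at the high end of IE_3.
Valence configurations: Cl²⁺ [Ne]3s²3p³, P²⁺ [Ne]3s²3p¹, S²⁺ [Ne]3s²3p².
Approximate IE_3 values (kJ/mol): Cl 3822, P 2914, S 3357, K 4420.
Hence IE_3: P < S < Cl < K.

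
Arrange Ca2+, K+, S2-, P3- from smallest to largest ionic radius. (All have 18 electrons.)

All of these have 18 electrons, so size is governed by nuclear charge alone: the more protons, the stronger the pull on the same electron cloud, and the smaller the ion.
Nuclear charges: Ca2+ (Z=20), K+ (Z=19), S2- (Z=16), P3- (Z=15).
Smallest to largest: Ca2+ < K+ < S2- < P3-.

Ca2+ < K+ < S2- < P3-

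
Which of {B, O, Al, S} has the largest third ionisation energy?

O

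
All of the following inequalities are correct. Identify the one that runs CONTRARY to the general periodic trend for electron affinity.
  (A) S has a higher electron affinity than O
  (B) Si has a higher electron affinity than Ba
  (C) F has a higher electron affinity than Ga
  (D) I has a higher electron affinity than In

The general trend: electron affinity increases across a period and decreases down a group.
(A) S (period 3, group 16) vs O (period 2, group 16): the stated order contradicts the simple trend.
(B) Si (period 3, group 14) vs Ba (period 6, group 2): the stated order agrees with the simple trend.
(C) F (period 2, group 17) vs Ga (period 4, group 13): the stated order agrees with the simple trend.
(D) I (period 5, group 17) vs In (period 5, group 13): the stated order agrees with the simple trend.
The exception is (A): the compact 2p subshell of O repels the added electron more than S's larger 3p does.

(A)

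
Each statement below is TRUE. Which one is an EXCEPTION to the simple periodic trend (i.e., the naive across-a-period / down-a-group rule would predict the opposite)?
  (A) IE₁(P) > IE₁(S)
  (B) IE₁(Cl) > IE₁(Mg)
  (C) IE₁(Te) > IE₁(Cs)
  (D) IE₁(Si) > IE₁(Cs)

The general trend: IE₁ increases across a period and decreases down a group.
(A) P (period 3, group 15) vs S (period 3, group 16): the stated order contradicts the simple trend.
(B) Cl (period 3, group 17) vs Mg (period 3, group 2): the stated order agrees with the simple trend.
(C) Te (period 5, group 16) vs Cs (period 6, group 1): the stated order agrees with the simple trend.
(D) Si (period 3, group 14) vs Cs (period 6, group 1): the stated order agrees with the simple trend.
The exception is (A): S (3p⁴) ionizes more easily than half-filled P (3p³) because the paired 3p electron in S is pushed out by e⁻–e⁻ repulsion.

(A)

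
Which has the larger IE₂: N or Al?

Consider each +1 ion: N⁺ still has 4 valence electrons; Al⁺ still has 2 valence electrons.
All are still removing valence electrons, so compare the +1 ions as you would atoms: IE_2 generally rises across a period (higher Z_eff) and falls down a group (larger shell), subject to the usual subshell exceptions.
Valence configurations: N⁺ [He]2s²2p², Al⁺ [Ne]3s².
Tabulated IE_2 (kJ/mol): N 2856, Al 1817.
Hence IE_2: Al < N.

N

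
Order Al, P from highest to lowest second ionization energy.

P > Al

IE_2 is the cost of taking one more electron from the +1 cation: Al⁺ still has 2 valence electrons; P⁺ still has 4 valence electrons.
All are still removing valence electrons, so compare the +1 ions as you would atoms: IE_2 generally rises across a period (higher Z_eff) and falls down a group (larger shell), subject to the usual subshell exceptions.
Valence configurations: Al⁺ [Ne]3s², P⁺ [Ne]3s²3p².
The numbers (kJ/mol): Al 1817, P 1907.
So the second ionization energies run Al < P.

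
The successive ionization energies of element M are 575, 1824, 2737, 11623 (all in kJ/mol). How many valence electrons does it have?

3

Look for the largest jump between consecutive ionization energies: IE4/IE3 ≈ 4.2, far larger than any earlier ratio.
That jump marks the point where a core electron is being removed. So the atom has 3 valence electrons.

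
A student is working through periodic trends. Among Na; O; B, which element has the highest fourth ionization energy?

B

The fourth ionization energy removes an electron from the +3 ion. For each element: Na³⁺ is already 2 electrons into the core; O³⁺ still has 3 valence electrons; B³⁺ is the bare [He] core.
Pulling an electron out of a noble-gas core costs far more than removing a remaining valence electron, so Na and B sit at the high end of IE_4.
The numbers (kJ/mol): Na 9543, O 7469, B 25026.
Putting it together, IE_4: O < Na < B.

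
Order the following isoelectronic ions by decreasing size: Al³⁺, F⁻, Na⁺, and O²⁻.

O²⁻ > F⁻ > Na⁺ > Al³⁺

All of these have 10 electrons, so size is governed by nuclear charge alone: the more protons, the stronger the pull on the same electron cloud, and the smaller the ion.
Nuclear charges: Al³⁺ (Z=13), Na⁺ (Z=11), F⁻ (Z=9), O²⁻ (Z=8).
Largest to smallest: O²⁻ > F⁻ > Na⁺ > Al³⁺.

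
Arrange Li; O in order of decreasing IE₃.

Li > O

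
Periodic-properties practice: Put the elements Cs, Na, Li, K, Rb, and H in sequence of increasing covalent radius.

H < Li < Na < K < Rb < Cs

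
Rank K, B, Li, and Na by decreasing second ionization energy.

After 1 electron has been removed, what remains? K⁺ is the bare [Ar] core; B⁺ still has 2 valence electrons; Li⁺ is the bare [He] core; Na⁺ is the bare [Ne] core.
Breaking into a closed-shell core is much more expensive than removing a leftover valence electron — K, Na and Li have the largest IE_2 here.
Approximate IE_2 values (kJ/mol): K 3052, B 2427, Li 7298, Na 4562.
Overall IE_2 order: B < K < Na < Li.

Li > Na > K > B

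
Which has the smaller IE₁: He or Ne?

He is in period 1, group 18; Ne is in period 2, group 18.
Removing the outermost electron gets harder across a period and easier down a group.
All are in group 18, so first ionization energy increases up the group.
So Ne has the smaller IE₁ (Ne < He).

Ne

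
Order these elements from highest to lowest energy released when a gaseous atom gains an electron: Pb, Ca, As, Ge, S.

S > Ge > As > Pb > Ca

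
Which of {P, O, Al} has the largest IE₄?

IE_4 is the cost of taking one more electron from the +3 cation: P³⁺ still has 2 valence electrons; O³⁺ still has 3 valence electrons; Al³⁺ is the bare [Ne] core.
Pulling an electron out of a noble-gas core costs far more than removing a remaining valence electron, so Al sits at the high end of IE_4.
Valence configurations: P³⁺ [Ne]3s², O³⁺ [He]2s²2p¹.
Tabulated IE_4 (kJ/mol): P 4964, O 7469, Al 11577.
Hence IE_4: P < O < Al.

Al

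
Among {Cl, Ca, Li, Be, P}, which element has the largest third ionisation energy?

The third ionization energy removes an electron from the +2 ion. For each element: Cl²⁺ still has 5 valence electrons; Ca²⁺ is the bare [Ar] core; Li²⁺ is already 1 electron into the core; Be²⁺ is the bare [He] core; P²⁺ still has 3 valence electrons.
Breaking into a closed-shell core is much more expensive than removing a leftover valence electron — Ca, Li and Be have the largest IE_3 here.
Valence configurations: Cl²⁺ [Ne]3s²3p³, P²⁺ [Ne]3s²3p¹.
Tabulated IE_3 (kJ/mol): Cl 3822, Ca 4912, Li 11815, Be 14849, P 2914.
So the third ionization energies run P < Cl < Ca < Li < Be.

Be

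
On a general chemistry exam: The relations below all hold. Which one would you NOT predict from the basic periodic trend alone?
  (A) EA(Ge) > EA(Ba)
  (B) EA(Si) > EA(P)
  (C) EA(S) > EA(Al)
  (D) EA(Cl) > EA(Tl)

(B)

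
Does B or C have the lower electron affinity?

B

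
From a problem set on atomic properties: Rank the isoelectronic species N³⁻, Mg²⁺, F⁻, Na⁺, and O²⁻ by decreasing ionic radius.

All of these have 10 electrons, so size is governed by nuclear charge alone: the more protons, the stronger the pull on the same electron cloud, and the smaller the ion.
Nuclear charges: Mg²⁺ (Z=12), Na⁺ (Z=11), F⁻ (Z=9), O²⁻ (Z=8), N³⁻ (Z=7).
Largest to smallest: N³⁻ > O²⁻ > F⁻ > Na⁺ > Mg²⁺.

N³⁻, O²⁻, F⁻, Na⁺, Mg²⁺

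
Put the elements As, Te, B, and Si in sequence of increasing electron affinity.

B < As < Si < Te

B is in period 2, group 13; Si is in period 3, group 14; As is in period 4, group 15; Te is in period 5, group 16.
Atoms with high Z_eff and room in the valence shell (especially the halogens) have the most exothermic electron affinities.
These sit on a diagonal, where the across-period and down-group effects partly cancel.
As > B: the two effects oppose for this pair; the across-period effect wins (78 vs 27 kJ/mol).
Si > As: period and group pull opposite ways; the down-group shift dominates (134 vs 78 kJ/mol).
Te > Si: period and group pull opposite ways; the across-period shift dominates (190 vs 134 kJ/mol).
For reference (kJ/mol): B 27, Si 134, As 78, Te 190.
So from lowest to highest: B < As < Si < Te.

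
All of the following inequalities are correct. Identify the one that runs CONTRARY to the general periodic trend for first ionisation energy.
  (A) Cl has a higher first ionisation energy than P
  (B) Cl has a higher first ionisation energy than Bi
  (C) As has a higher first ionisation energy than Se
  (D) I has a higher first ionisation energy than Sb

(C)

The general trend: first ionisation energy increases across a period and decreases down a group.
(A) Cl (period 3, group 17) vs P (period 3, group 15): the stated order agrees with the simple trend.
(B) Cl (period 3, group 17) vs Bi (period 6, group 15): the stated order agrees with the simple trend.
(C) As (period 4, group 15) vs Se (period 4, group 16): the stated order contradicts the simple trend.
(D) I (period 5, group 17) vs Sb (period 5, group 15): the stated order agrees with the simple trend.
The exception is (C): Se (4p⁴) ionizes more easily than half-filled As (4p³).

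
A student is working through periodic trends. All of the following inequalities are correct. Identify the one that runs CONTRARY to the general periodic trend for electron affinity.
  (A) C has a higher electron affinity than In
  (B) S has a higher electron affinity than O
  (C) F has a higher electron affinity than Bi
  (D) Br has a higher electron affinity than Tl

The general trend: electron affinity increases across a period and decreases down a group.
(A) C (period 2, group 14) vs In (period 5, group 13): the stated order agrees with the simple trend.
(B) S (period 3, group 16) vs O (period 2, group 16): the stated order contradicts the simple trend.
(C) F (period 2, group 17) vs Bi (period 6, group 15): the stated order agrees with the simple trend.
(D) Br (period 4, group 17) vs Tl (period 6, group 13): the stated order agrees with the simple trend.
The exception is (B): the compact 2p subshell of O repels the added electron more than S's larger 3p does.

(B)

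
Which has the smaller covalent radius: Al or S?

Moving right in a period, electrons are added to the same shell under a stronger nuclear pull, so atoms get smaller; moving down, a new shell is opened and atoms get larger.
All lie in period 3, so atomic radius increases right to left.
So S has the smaller covalent radius (S < Al).

S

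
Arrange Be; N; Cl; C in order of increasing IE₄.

Cl, C, N, Be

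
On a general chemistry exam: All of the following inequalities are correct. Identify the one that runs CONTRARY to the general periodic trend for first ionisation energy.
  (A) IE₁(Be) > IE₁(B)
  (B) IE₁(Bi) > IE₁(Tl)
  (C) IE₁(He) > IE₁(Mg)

(A)

The general trend: first ionisation energy increases across a period and decreases down a group.
(A) Be (period 2, group 2) vs B (period 2, group 13): the stated order contradicts the simple trend.
(B) Bi (period 6, group 15) vs Tl (period 6, group 13): the stated order agrees with the simple trend.
(C) He (period 1, group 18) vs Mg (period 3, group 2): the stated order agrees with the simple trend.
The exception is (A): removing B's lone 2p electron is easier than breaking Be's filled 2s².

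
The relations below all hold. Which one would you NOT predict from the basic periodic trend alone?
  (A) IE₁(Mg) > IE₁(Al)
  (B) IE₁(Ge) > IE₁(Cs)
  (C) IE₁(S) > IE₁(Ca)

The general trend: first ionisation energy increases across a period and decreases down a group.
(A) Mg (period 3, group 2) vs Al (period 3, group 13): the stated order contradicts the simple trend.
(B) Ge (period 4, group 14) vs Cs (period 6, group 1): the stated order agrees with the simple trend.
(C) S (period 3, group 16) vs Ca (period 4, group 2): the stated order agrees with the simple trend.
The exception is (A): Al's single 3p electron is easier to remove than one from Mg's filled 3s².

(A)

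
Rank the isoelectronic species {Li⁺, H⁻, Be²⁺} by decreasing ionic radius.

H⁻, Li⁺, Be²⁺

All of these have 2 electrons, so size is governed by nuclear charge alone: the more protons, the stronger the pull on the same electron cloud, and the smaller the ion.
Nuclear charges: Be²⁺ (Z=4), Li⁺ (Z=3), H⁻ (Z=1).
Largest to smallest: H⁻ > Li⁺ > Be²⁺.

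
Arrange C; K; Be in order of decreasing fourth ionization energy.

Be, C, K

After 3 electrons have been removed, what remains? C³⁺ still has 1 valence electron; K³⁺ is already 2 electrons into the core; Be³⁺ is already 1 electron into the core.
Usually core removal costs more than valence removal, but here the competition is close: a tightly held n=2 valence electron can cost more to remove than an n=3 core electron, so the actual values have to decide it.
The numbers (kJ/mol): C 6223, K 5877, Be 21007.
Hence IE_4: K < C < Be.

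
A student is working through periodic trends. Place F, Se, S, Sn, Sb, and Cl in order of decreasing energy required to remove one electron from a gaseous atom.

First ionization energy rises across a period (greater Z_eff holds electrons more tightly) and falls down a group (valence electrons are farther from the nucleus).
Neither a single period nor a single group — weigh both effects.
Sb > Sn: both are in period 5; the period trend gives Sb the larger value.
Se > Sb: both effects reinforce here, so Se is clearly the higher of the two.
S > Se: they share group 16; the group trend gives S the larger value.
Cl > S: both are in period 3; the period trend gives Cl the larger value.
F > Cl: they share group 17; the group trend gives F the larger value.
For reference (kJ/mol): F 1681, S 1000, Cl 1251, Se 941, Sn 709, Sb 831.
So from highest to lowest: F > Cl > S > Se > Sb > Sn.

F > Cl > S > Se > Sb > Sn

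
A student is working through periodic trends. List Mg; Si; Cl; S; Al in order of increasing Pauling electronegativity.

EN rises left→right (higher Z_eff, smaller atoms) and falls top→bottom (larger, more shielded atoms).
All lie in period 3, so electronegativity increases left to right.
So from lowest to highest: Mg < Al < Si < S < Cl.

Mg < Al < Si < S < Cl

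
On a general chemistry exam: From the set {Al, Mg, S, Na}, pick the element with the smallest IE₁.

Na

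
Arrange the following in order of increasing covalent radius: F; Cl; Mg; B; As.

F < B < Cl < As < Mg

Across a period the added protons contract the valence shell; down a group each new principal shell makes the atom larger.
Neither a single period nor a single group — weigh both effects.
B > F: both are in period 2; the period trend gives B the larger value.
Cl > B: the two effects oppose for this pair; the down-group effect wins (99 vs 85 pm).
As > Cl: relative to Cl, both the across-period and down-group shifts push As's atomic radius up.
Mg > As: the two effects oppose for this pair; the across-period effect wins (139 vs 121 pm).
For reference (pm): B 85, F 64, Mg 139, Cl 99, As 121.
So from smallest to largest: F < B < Cl < As < Mg.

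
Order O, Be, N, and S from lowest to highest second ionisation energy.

IE_2 is the cost of taking one more electron from the +1 cation: O⁺ still has 5 valence electrons; Be⁺ still has 1 valence electron; N⁺ still has 4 valence electrons; S⁺ still has 5 valence electrons.
All are still removing valence electrons, so compare the +1 ions as you would atoms: IE_2 generally rises across a period (higher Z_eff) and falls down a group (larger shell), subject to the usual subshell exceptions.
Valence configurations: O⁺ [He]2s²2p³, Be⁺ [He]2s¹, N⁺ [He]2s²2p², S⁺ [Ne]3s²3p³.
Tabulated IE_2 (kJ/mol): O 3388, Be 1757, N 2856, S 2252.
So the second ionization energies run Be < S < N < O.

Be < S < N < O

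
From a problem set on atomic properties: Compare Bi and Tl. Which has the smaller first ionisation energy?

Tl

Tl is in period 6, group 13; Bi is in period 6, group 15.
Removing the outermost electron gets harder across a period and easier down a group.
All lie in period 6, so first ionization energy increases left to right.
So Tl has the smaller first ionisation energy (Tl < Bi).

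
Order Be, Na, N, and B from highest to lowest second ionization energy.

The second ionization energy removes an electron from the +1 ion. For each element: Be⁺ still has 1 valence electron; Na⁺ is the bare [Ne] core; N⁺ still has 4 valence electrons; B⁺ still has 2 valence electrons.
Pulling an electron out of a noble-gas core costs far more than removing a remaining valence electron, so Na sits at the high end of IE_2.
Valence configurations: Be⁺ [He]2s¹, N⁺ [He]2s²2p², B⁺ [He]2s².
Tabulated IE_2 (kJ/mol): Be 1757, Na 4562, N 2856, B 2427.
Overall IE_2 order: Be < B < N < Na.

Na > N > B > Be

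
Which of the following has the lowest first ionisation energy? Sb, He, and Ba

He is in period 1, group 18; Sb is in period 5, group 15; Ba is in period 6, group 2.
Removing the outermost electron gets harder across a period and easier down a group.
Neither a single period nor a single group — weigh both effects.
Sb > Ba: both effects reinforce here, so Sb is clearly the higher of the two.
He > Sb: both effects reinforce here, so He is clearly the higher of the two.
Approximate values (kJ/mol): He 2372, Sb 831, Ba 503.
The lowest first ionisation energy among these belongs to Ba.

Ba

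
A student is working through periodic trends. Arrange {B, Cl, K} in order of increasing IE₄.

Cl < K < B

The fourth ionization energy removes an electron from the +3 ion. For each element: B³⁺ is the bare [He] core; Cl³⁺ still has 4 valence electrons; K³⁺ is already 2 electrons into the core.
Breaking into a closed-shell core is much more expensive than removing a leftover valence electron — K and B have the largest IE_4 here.
Tabulated IE_4 (kJ/mol): B 25026, Cl 5159, K 5877.
Overall IE_4 order: Cl < K < B.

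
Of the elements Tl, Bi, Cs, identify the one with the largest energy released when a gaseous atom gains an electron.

Cs is in period 6, group 1; Tl is in period 6, group 13; Bi is in period 6, group 15.
Adding an electron releases more energy for atoms nearer the top right (short of the noble gases).
All lie in period 6; the across-period trend (electron affinity increases left to right) applies, with the exception below.
Note the exception: Cs has a higher electron affinity than Tl, contrary to the simple trend — Tl's ns²np¹ configuration gives only a small electron affinity — the sparsely filled np subshell binds an added electron weakly.
Approximate values (kJ/mol): Cs 46, Tl 19, Bi 91.
The largest energy released when a gaseous atom gains an electron among these belongs to Bi.

Bi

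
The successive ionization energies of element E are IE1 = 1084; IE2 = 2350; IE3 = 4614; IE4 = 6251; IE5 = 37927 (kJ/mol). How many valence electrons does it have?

Look for the largest jump between consecutive ionization energies: IE5/IE4 ≈ 6.1, far larger than any earlier ratio.
That jump marks the point where a core electron is being removed. So the atom has 4 valence electrons.

4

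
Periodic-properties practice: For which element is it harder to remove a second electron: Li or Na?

Li

After 1 electron has been removed, what remains? Li⁺ is the bare [He] core; Na⁺ is the bare [Ne] core.
All of these are removing an electron from a noble-gas core or deeper; the smaller core (lower principal quantum number) is held far more tightly, and within a period the higher nuclear charge binds the same core more tightly.
Approximate IE_2 values (kJ/mol): Li 7298, Na 4562.
Overall IE_2 order: Na < Li.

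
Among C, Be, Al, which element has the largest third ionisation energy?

Be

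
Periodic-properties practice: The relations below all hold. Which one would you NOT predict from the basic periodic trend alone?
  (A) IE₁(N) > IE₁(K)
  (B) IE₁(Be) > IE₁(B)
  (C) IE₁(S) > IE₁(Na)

(B)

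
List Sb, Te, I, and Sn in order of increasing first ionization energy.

Sn is in period 5, group 14; Sb is in period 5, group 15; Te is in period 5, group 16; I is in period 5, group 17.
Removing the outermost electron gets harder across a period and easier down a group.
All lie in period 5, so first ionization energy increases left to right.
So from lowest to highest: Sn < Sb < Te < I.

Sn, Sb, Te, I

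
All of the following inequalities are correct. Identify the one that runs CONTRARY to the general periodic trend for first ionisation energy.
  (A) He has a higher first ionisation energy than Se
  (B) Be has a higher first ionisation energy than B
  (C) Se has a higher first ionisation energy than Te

(B)

The general trend: first ionisation energy increases across a period and decreases down a group.
(A) He (period 1, group 18) vs Se (period 4, group 16): the stated order agrees with the simple trend.
(B) Be (period 2, group 2) vs B (period 2, group 13): the stated order contradicts the simple trend.
(C) Se (period 4, group 16) vs Te (period 5, group 16): the stated order agrees with the simple trend.
The exception is (B): removing B's lone 2p electron is easier than breaking Be's filled 2s².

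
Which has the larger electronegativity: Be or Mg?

Be

Be is in period 2, group 2; Mg is in period 3, group 2.
EN rises left→right (higher Z_eff, smaller atoms) and falls top→bottom (larger, more shielded atoms).
All are in group 2, so electronegativity increases up the group.
So Be has the larger electronegativity (Be > Mg).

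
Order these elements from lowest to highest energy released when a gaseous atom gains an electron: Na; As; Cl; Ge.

Na, As, Ge, Cl

Na is in period 3, group 1; Cl is in period 3, group 17; Ge is in period 4, group 14; As is in period 4, group 15.
Atoms with high Z_eff and room in the valence shell (especially the halogens) have the most exothermic electron affinities.
Neither a single period nor a single group — weigh both effects.
As > Na: the two effects oppose for this pair; the across-period effect wins (78 vs 53 kJ/mol).
Ge > As: this pair runs against the simple trend — see the exception note.
Cl > Ge: both effects reinforce here, so Cl is clearly the higher of the two.
Note the exception: Ge has a higher electron affinity than As, contrary to the simple trend — adding an electron to As's half-filled 4p³ is unfavourable, so Ge (4p²) has the more exothermic EA.
Tabulated electron affinity (kJ/mol): Na 53, Cl 349, Ge 119, As 78.
So from lowest to highest: Na < As < Ge < Cl.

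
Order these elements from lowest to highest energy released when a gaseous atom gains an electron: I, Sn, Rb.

Rb, Sn, I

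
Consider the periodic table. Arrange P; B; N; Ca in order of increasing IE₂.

Ca < P < B < N

Consider each +1 ion: P⁺ still has 4 valence electrons; B⁺ still has 2 valence electrons; N⁺ still has 4 valence electrons; Ca⁺ still has 1 valence electron.
All are still removing valence electrons, so compare the +1 ions as you would atoms: IE_2 generally rises across a period (higher Z_eff) and falls down a group (larger shell), subject to the usual subshell exceptions.
Valence configurations: P⁺ [Ne]3s²3p², B⁺ [He]2s², N⁺ [He]2s²2p², Ca⁺ [Ar]4s¹.
The numbers (kJ/mol): P 1907, B 2427, N 2856, Ca 1145.
Hence IE_2: Ca < P < B < N.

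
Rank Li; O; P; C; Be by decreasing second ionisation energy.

Li > O > C > P > Be

IE_2 is the cost of taking one more electron from the +1 cation: Li⁺ is the bare [He] core; O⁺ still has 5 valence electrons; P⁺ still has 4 valence electrons; C⁺ still has 3 valence electrons; Be⁺ still has 1 valence electron.
Core electrons are held far more tightly than valence electrons, so Li tops the IE_2 order.
Valence configurations: O⁺ [He]2s²2p³, P⁺ [Ne]3s²3p², C⁺ [He]2s²2p¹, Be⁺ [He]2s¹.
Approximate IE_2 values (kJ/mol): Li 7298, O 3388, P 1907, C 2353, Be 1757.
So the second ionization energies run Be < P < C < O < Li.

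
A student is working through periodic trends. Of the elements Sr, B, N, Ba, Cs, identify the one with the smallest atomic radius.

Moving right in a period, electrons are added to the same shell under a stronger nuclear pull, so atoms get smaller; moving down, a new shell is opened and atoms get larger.
Neither a single period nor a single group — weigh both effects.
B > N: both are in period 2; the period trend gives B the larger value.
Sr > B: relative to B, both the across-period and down-group shifts push Sr's atomic radius up.
Ba > Sr: they share group 2; the group trend gives Ba the larger value.
Cs > Ba: Cs lies to the left of Ba in period 6, so the across-period effect alone puts Cs larger.
Approximate values (pm): B 85, N 71, Sr 185, Cs 232, Ba 196.
The smallest atomic radius among these belongs to N.

N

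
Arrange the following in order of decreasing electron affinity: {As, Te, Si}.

Te > Si > As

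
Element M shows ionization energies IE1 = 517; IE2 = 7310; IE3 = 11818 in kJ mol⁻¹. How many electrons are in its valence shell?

Look for the largest jump between consecutive ionization energies: IE2/IE1 ≈ 14.1, far larger than any earlier ratio.
That jump marks the point where a core electron is being removed. So the atom has 1 valence electron.

1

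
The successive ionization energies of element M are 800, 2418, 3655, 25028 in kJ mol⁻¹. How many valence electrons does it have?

3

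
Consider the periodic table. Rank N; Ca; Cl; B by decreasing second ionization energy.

IE_2 is the cost of taking one more electron from the +1 cation: N⁺ still has 4 valence electrons; Ca⁺ still has 1 valence electron; Cl⁺ still has 6 valence electrons; B⁺ still has 2 valence electrons.
All are still removing valence electrons, so compare the +1 ions as you would atoms: IE_2 generally rises across a period (higher Z_eff) and falls down a group (larger shell), subject to the usual subshell exceptions.
Valence configurations: N⁺ [He]2s²2p², Ca⁺ [Ar]4s¹, Cl⁺ [Ne]3s²3p⁴, B⁺ [He]2s².
The numbers (kJ/mol): N 2856, Ca 1145, Cl 2298, B 2427.
So the second ionization energies run Ca < Cl < B < N.

N > B > Cl > Ca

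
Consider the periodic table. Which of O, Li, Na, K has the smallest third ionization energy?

K

After 2 electrons have been removed, what remains? O²⁺ still has 4 valence electrons; Li²⁺ is already 1 electron into the core; Na²⁺ is already 1 electron into the core; K²⁺ is already 1 electron into the core.
Usually core removal costs more than valence removal, but here the competition is close: a tightly held n=2 valence electron can cost more to remove than an n=3 core electron, so the actual values have to decide it.
Tabulated IE_3 (kJ/mol): O 5300, Li 11815, Na 6910, K 4420.
Putting it together, IE_3: K < O < Na < Li.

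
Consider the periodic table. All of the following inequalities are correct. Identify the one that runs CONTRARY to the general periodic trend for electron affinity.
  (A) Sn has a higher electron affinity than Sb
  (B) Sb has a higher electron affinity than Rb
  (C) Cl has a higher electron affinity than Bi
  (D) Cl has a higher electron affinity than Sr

(A)

The general trend: electron affinity increases across a period and decreases down a group.
(A) Sn (period 5, group 14) vs Sb (period 5, group 15): the stated order contradicts the simple trend.
(B) Sb (period 5, group 15) vs Rb (period 5, group 1): the stated order agrees with the simple trend.
(C) Cl (period 3, group 17) vs Bi (period 6, group 15): the stated order agrees with the simple trend.
(D) Cl (period 3, group 17) vs Sr (period 5, group 2): the stated order agrees with the simple trend.
The exception is (A): adding an electron to Sb's half-filled 5p³ is unfavourable, so Sn has the more exothermic EA.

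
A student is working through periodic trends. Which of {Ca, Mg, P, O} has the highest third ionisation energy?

After 2 electrons have been removed, what remains? Ca²⁺ is the bare [Ar] core; Mg²⁺ is the bare [Ne] core; P²⁺ still has 3 valence electrons; O²⁺ still has 4 valence electrons.
Usually core removal costs more than valence removal, but here the competition is close: a tightly held n=2 valence electron can cost more to remove than an n=3 core electron, so the actual values have to decide it.
Valence configurations: P²⁺ [Ne]3s²3p¹, O²⁺ [He]2s²2p².
The numbers (kJ/mol): Ca 4912, Mg 7733, P 2914, O 5300.
So the third ionization energies run P < Ca < O < Mg.

Mg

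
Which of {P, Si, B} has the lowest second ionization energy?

The second ionization energy removes an electron from the +1 ion. For each element: P⁺ still has 4 valence electrons; Si⁺ still has 3 valence electrons; B⁺ still has 2 valence electrons.
All are still removing valence electrons, so compare the +1 ions as you would atoms: IE_2 generally rises across a period (higher Z_eff) and falls down a group (larger shell), subject to the usual subshell exceptions.
Valence configurations: P⁺ [Ne]3s²3p², Si⁺ [Ne]3s²3p¹, B⁺ [He]2s².
Tabulated IE_2 (kJ/mol): P 1907, Si 1577, B 2427.
Putting it together, IE_2: Si < P < B.

Si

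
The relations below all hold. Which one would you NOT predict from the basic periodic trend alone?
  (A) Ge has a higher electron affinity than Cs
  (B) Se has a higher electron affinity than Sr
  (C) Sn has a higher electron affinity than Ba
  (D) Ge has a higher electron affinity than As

(D)

The general trend: electron affinity increases across a period and decreases down a group.
(A) Ge (period 4, group 14) vs Cs (period 6, group 1): the stated order agrees with the simple trend.
(B) Se (period 4, group 16) vs Sr (period 5, group 2): the stated order agrees with the simple trend.
(C) Sn (period 5, group 14) vs Ba (period 6, group 2): the stated order agrees with the simple trend.
(D) Ge (period 4, group 14) vs As (period 4, group 15): the stated order contradicts the simple trend.
The exception is (D): adding an electron to As's half-filled 4p³ is unfavourable, so Ge (4p²) has the more exothermic EA.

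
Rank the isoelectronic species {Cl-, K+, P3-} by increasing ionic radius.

K+, Cl-, P3-

All of these have 18 electrons, so size is governed by nuclear charge alone: the more protons, the stronger the pull on the same electron cloud, and the smaller the ion.
Nuclear charges: K+ (Z=19), Cl- (Z=17), P3- (Z=15).
Smallest to largest: K+ < Cl- < P3-.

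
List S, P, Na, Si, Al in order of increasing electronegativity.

Smaller atoms with higher effective nuclear charge are more electronegative.
All lie in period 3, so electronegativity increases left to right.
So from lowest to highest: Na < Al < Si < P < S.

Na < Al < Si < P < S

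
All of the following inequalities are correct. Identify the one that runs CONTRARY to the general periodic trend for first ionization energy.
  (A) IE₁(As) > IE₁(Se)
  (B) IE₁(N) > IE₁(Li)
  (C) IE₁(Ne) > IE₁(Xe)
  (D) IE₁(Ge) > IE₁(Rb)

(A)

The general trend: first ionization energy increases across a period and decreases down a group.
(A) As (period 4, group 15) vs Se (period 4, group 16): the stated order contradicts the simple trend.
(B) N (period 2, group 15) vs Li (period 2, group 1): the stated order agrees with the simple trend.
(C) Ne (period 2, group 18) vs Xe (period 5, group 18): the stated order agrees with the simple trend.
(D) Ge (period 4, group 14) vs Rb (period 5, group 1): the stated order agrees with the simple trend.
The exception is (A): Se (4p⁴) ionizes more easily than half-filled As (4p³).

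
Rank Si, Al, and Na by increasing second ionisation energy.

Si, Al, Na

Consider each +1 ion: Si⁺ still has 3 valence electrons; Al⁺ still has 2 valence electrons; Na⁺ is the bare [Ne] core.
Core electrons are held far more tightly than valence electrons, so Na tops the IE_2 order.
Valence configurations: Si⁺ [Ne]3s²3p¹, Al⁺ [Ne]3s².
Si⁺ loses a lone 3p electron whereas Al⁺ must break into a filled 3s² pair, so IE_2(Al) > IE_2(Si) even though Si has the higher nuclear charge.
The numbers (kJ/mol): Si 1577, Al 1817, Na 4562.
Hence IE_2: Si < Al < Na.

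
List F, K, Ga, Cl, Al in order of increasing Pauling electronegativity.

K < Al < Ga < Cl < F

F is in period 2, group 17; Al is in period 3, group 13; Cl is in period 3, group 17; K is in period 4, group 1; Ga is in period 4, group 13.
EN rises left→right (higher Z_eff, smaller atoms) and falls top→bottom (larger, more shielded atoms).
Here both period and group differ, so the two effects have to be weighed against each other.
Al > K: relative to K, both the across-period and down-group shifts push Al's electronegativity up.
Ga > Al: this pair runs against the simple trend — see the exception note.
Cl > Ga: relative to Ga, both the across-period and down-group shifts push Cl's electronegativity up.
F > Cl: they share group 17; the group trend gives F the larger value.
Note the exception: Ga has a higher electronegativity than Al, contrary to the simple trend — poor shielding by filled d (and f) subshells raises the heavier element's effective nuclear charge more than the simple down-group trend predicts.
Tabulated electronegativity (Pauling): F 3.98, Al 1.61, Cl 3.16, K 0.82, Ga 1.81.
So from lowest to highest: K < Al < Ga < Cl < F.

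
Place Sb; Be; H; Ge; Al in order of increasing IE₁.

IE₁ increases left→right with effective nuclear charge and decreases top→bottom as the valence shell moves farther out.
A diagonal step moves right (one effect) and down (the opposite effect) at once.
Ge > Al: period and group pull opposite ways; the across-period shift dominates (762 vs 578 kJ/mol).
Sb > Ge: the two effects oppose for this pair; the across-period effect wins (831 vs 762 kJ/mol).
Be > Sb: the two effects oppose for this pair; the down-group effect wins (900 vs 831 kJ/mol).
H > Be: period and group pull opposite ways; the down-group shift dominates (1312 vs 900 kJ/mol).
Tabulated first ionization energy (kJ/mol): H 1312, Be 900, Al 578, Ge 762, Sb 831.
So from lowest to highest: Al < Ge < Sb < Be < H.

Al, Ge, Sb, Be, H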